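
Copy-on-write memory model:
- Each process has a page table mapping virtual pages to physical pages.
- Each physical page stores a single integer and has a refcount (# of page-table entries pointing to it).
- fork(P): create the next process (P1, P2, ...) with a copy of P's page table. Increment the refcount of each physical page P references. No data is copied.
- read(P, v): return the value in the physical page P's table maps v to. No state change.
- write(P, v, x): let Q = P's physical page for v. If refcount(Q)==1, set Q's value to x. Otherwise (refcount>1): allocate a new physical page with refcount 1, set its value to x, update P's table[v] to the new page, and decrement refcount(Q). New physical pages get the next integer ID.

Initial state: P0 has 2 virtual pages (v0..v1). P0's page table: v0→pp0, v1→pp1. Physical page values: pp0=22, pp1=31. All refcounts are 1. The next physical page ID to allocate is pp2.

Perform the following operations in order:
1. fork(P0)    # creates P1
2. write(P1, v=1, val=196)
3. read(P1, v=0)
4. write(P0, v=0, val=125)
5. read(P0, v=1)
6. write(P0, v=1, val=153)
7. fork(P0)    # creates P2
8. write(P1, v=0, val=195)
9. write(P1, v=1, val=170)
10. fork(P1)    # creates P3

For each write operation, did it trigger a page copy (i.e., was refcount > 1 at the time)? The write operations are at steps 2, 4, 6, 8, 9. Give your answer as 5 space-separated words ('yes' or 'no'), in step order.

Op 1: fork(P0) -> P1. 2 ppages; refcounts: pp0:2 pp1:2
Op 2: write(P1, v1, 196). refcount(pp1)=2>1 -> COPY to pp2. 3 ppages; refcounts: pp0:2 pp1:1 pp2:1
Op 3: read(P1, v0) -> 22. No state change.
Op 4: write(P0, v0, 125). refcount(pp0)=2>1 -> COPY to pp3. 4 ppages; refcounts: pp0:1 pp1:1 pp2:1 pp3:1
Op 5: read(P0, v1) -> 31. No state change.
Op 6: write(P0, v1, 153). refcount(pp1)=1 -> write in place. 4 ppages; refcounts: pp0:1 pp1:1 pp2:1 pp3:1
Op 7: fork(P0) -> P2. 4 ppages; refcounts: pp0:1 pp1:2 pp2:1 pp3:2
Op 8: write(P1, v0, 195). refcount(pp0)=1 -> write in place. 4 ppages; refcounts: pp0:1 pp1:2 pp2:1 pp3:2
Op 9: write(P1, v1, 170). refcount(pp2)=1 -> write in place. 4 ppages; refcounts: pp0:1 pp1:2 pp2:1 pp3:2
Op 10: fork(P1) -> P3. 4 ppages; refcounts: pp0:2 pp1:2 pp2:2 pp3:2

yes yes no no no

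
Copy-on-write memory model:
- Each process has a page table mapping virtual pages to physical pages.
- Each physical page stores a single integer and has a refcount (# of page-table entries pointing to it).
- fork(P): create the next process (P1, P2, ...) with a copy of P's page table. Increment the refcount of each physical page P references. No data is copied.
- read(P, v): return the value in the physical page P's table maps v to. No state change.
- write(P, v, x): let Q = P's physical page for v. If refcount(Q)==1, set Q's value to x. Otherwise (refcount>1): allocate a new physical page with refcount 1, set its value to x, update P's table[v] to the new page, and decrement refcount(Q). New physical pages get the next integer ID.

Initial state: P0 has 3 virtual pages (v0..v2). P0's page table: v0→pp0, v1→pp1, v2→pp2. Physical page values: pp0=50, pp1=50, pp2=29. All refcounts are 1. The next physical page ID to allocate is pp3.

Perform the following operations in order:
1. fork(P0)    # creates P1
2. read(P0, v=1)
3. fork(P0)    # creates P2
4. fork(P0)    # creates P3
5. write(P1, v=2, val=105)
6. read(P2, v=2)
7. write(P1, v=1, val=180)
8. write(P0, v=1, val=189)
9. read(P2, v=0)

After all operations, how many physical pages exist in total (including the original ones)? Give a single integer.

Answer: 6

Derivation:
Op 1: fork(P0) -> P1. 3 ppages; refcounts: pp0:2 pp1:2 pp2:2
Op 2: read(P0, v1) -> 50. No state change.
Op 3: fork(P0) -> P2. 3 ppages; refcounts: pp0:3 pp1:3 pp2:3
Op 4: fork(P0) -> P3. 3 ppages; refcounts: pp0:4 pp1:4 pp2:4
Op 5: write(P1, v2, 105). refcount(pp2)=4>1 -> COPY to pp3. 4 ppages; refcounts: pp0:4 pp1:4 pp2:3 pp3:1
Op 6: read(P2, v2) -> 29. No state change.
Op 7: write(P1, v1, 180). refcount(pp1)=4>1 -> COPY to pp4. 5 ppages; refcounts: pp0:4 pp1:3 pp2:3 pp3:1 pp4:1
Op 8: write(P0, v1, 189). refcount(pp1)=3>1 -> COPY to pp5. 6 ppages; refcounts: pp0:4 pp1:2 pp2:3 pp3:1 pp4:1 pp5:1
Op 9: read(P2, v0) -> 50. No state change.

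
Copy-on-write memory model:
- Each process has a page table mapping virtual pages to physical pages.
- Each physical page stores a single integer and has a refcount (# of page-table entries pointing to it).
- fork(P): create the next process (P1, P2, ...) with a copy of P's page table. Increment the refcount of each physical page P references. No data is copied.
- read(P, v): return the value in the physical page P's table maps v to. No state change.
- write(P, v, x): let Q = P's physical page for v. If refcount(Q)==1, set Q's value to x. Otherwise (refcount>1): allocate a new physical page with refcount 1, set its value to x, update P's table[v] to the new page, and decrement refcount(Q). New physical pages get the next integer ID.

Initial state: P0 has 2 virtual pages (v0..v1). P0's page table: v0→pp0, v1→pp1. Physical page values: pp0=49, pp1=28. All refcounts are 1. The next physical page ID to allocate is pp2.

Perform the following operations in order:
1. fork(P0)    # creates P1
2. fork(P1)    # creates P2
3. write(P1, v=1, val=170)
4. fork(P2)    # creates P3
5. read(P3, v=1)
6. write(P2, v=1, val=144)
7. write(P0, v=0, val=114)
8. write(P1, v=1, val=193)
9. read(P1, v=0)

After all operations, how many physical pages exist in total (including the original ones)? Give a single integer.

Answer: 5

Derivation:
Op 1: fork(P0) -> P1. 2 ppages; refcounts: pp0:2 pp1:2
Op 2: fork(P1) -> P2. 2 ppages; refcounts: pp0:3 pp1:3
Op 3: write(P1, v1, 170). refcount(pp1)=3>1 -> COPY to pp2. 3 ppages; refcounts: pp0:3 pp1:2 pp2:1
Op 4: fork(P2) -> P3. 3 ppages; refcounts: pp0:4 pp1:3 pp2:1
Op 5: read(P3, v1) -> 28. No state change.
Op 6: write(P2, v1, 144). refcount(pp1)=3>1 -> COPY to pp3. 4 ppages; refcounts: pp0:4 pp1:2 pp2:1 pp3:1
Op 7: write(P0, v0, 114). refcount(pp0)=4>1 -> COPY to pp4. 5 ppages; refcounts: pp0:3 pp1:2 pp2:1 pp3:1 pp4:1
Op 8: write(P1, v1, 193). refcount(pp2)=1 -> write in place. 5 ppages; refcounts: pp0:3 pp1:2 pp2:1 pp3:1 pp4:1
Op 9: read(P1, v0) -> 49. No state change.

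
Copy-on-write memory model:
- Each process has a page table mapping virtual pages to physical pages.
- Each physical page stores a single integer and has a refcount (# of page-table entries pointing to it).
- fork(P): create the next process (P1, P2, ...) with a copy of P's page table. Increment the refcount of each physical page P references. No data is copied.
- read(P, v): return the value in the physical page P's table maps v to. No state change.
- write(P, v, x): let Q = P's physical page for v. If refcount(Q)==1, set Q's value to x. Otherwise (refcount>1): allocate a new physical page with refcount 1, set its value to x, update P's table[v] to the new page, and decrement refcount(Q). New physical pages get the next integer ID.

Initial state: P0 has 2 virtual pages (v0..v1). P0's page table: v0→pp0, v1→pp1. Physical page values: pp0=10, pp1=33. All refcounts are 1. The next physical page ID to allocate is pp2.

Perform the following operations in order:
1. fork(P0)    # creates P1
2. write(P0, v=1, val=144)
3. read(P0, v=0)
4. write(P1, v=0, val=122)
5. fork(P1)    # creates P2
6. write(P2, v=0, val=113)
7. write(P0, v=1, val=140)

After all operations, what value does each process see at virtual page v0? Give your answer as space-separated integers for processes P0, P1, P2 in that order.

Op 1: fork(P0) -> P1. 2 ppages; refcounts: pp0:2 pp1:2
Op 2: write(P0, v1, 144). refcount(pp1)=2>1 -> COPY to pp2. 3 ppages; refcounts: pp0:2 pp1:1 pp2:1
Op 3: read(P0, v0) -> 10. No state change.
Op 4: write(P1, v0, 122). refcount(pp0)=2>1 -> COPY to pp3. 4 ppages; refcounts: pp0:1 pp1:1 pp2:1 pp3:1
Op 5: fork(P1) -> P2. 4 ppages; refcounts: pp0:1 pp1:2 pp2:1 pp3:2
Op 6: write(P2, v0, 113). refcount(pp3)=2>1 -> COPY to pp4. 5 ppages; refcounts: pp0:1 pp1:2 pp2:1 pp3:1 pp4:1
Op 7: write(P0, v1, 140). refcount(pp2)=1 -> write in place. 5 ppages; refcounts: pp0:1 pp1:2 pp2:1 pp3:1 pp4:1
P0: v0 -> pp0 = 10
P1: v0 -> pp3 = 122
P2: v0 -> pp4 = 113

Answer: 10 122 113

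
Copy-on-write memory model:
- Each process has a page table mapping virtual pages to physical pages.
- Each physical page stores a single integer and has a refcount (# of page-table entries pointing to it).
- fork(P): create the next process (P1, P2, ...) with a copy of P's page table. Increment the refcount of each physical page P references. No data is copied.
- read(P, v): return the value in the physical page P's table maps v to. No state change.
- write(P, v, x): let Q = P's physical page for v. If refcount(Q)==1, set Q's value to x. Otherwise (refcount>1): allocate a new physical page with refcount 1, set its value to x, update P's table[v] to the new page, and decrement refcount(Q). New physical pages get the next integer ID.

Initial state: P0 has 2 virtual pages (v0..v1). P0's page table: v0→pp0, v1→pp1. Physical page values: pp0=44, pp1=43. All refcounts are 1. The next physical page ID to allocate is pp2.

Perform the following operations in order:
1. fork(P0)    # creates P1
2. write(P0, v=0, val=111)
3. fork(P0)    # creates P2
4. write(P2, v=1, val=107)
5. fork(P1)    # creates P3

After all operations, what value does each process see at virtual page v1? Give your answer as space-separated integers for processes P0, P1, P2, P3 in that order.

Answer: 43 43 107 43

Derivation:
Op 1: fork(P0) -> P1. 2 ppages; refcounts: pp0:2 pp1:2
Op 2: write(P0, v0, 111). refcount(pp0)=2>1 -> COPY to pp2. 3 ppages; refcounts: pp0:1 pp1:2 pp2:1
Op 3: fork(P0) -> P2. 3 ppages; refcounts: pp0:1 pp1:3 pp2:2
Op 4: write(P2, v1, 107). refcount(pp1)=3>1 -> COPY to pp3. 4 ppages; refcounts: pp0:1 pp1:2 pp2:2 pp3:1
Op 5: fork(P1) -> P3. 4 ppages; refcounts: pp0:2 pp1:3 pp2:2 pp3:1
P0: v1 -> pp1 = 43
P1: v1 -> pp1 = 43
P2: v1 -> pp3 = 107
P3: v1 -> pp1 = 43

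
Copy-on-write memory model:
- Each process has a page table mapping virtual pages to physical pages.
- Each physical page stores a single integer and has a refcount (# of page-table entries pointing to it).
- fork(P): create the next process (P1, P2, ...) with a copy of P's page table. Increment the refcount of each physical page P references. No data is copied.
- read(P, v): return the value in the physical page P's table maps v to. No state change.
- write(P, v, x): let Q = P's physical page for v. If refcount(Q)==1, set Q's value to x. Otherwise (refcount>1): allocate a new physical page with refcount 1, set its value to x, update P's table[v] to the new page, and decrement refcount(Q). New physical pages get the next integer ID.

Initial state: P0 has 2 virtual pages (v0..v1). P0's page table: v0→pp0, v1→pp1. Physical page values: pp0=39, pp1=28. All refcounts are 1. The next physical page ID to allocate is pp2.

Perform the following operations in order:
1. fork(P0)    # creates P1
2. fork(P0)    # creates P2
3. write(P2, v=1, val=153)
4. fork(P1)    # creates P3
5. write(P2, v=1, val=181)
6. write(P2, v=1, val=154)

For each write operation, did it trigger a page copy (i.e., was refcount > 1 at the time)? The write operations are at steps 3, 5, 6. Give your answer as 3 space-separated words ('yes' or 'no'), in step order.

Op 1: fork(P0) -> P1. 2 ppages; refcounts: pp0:2 pp1:2
Op 2: fork(P0) -> P2. 2 ppages; refcounts: pp0:3 pp1:3
Op 3: write(P2, v1, 153). refcount(pp1)=3>1 -> COPY to pp2. 3 ppages; refcounts: pp0:3 pp1:2 pp2:1
Op 4: fork(P1) -> P3. 3 ppages; refcounts: pp0:4 pp1:3 pp2:1
Op 5: write(P2, v1, 181). refcount(pp2)=1 -> write in place. 3 ppages; refcounts: pp0:4 pp1:3 pp2:1
Op 6: write(P2, v1, 154). refcount(pp2)=1 -> write in place. 3 ppages; refcounts: pp0:4 pp1:3 pp2:1

yes no no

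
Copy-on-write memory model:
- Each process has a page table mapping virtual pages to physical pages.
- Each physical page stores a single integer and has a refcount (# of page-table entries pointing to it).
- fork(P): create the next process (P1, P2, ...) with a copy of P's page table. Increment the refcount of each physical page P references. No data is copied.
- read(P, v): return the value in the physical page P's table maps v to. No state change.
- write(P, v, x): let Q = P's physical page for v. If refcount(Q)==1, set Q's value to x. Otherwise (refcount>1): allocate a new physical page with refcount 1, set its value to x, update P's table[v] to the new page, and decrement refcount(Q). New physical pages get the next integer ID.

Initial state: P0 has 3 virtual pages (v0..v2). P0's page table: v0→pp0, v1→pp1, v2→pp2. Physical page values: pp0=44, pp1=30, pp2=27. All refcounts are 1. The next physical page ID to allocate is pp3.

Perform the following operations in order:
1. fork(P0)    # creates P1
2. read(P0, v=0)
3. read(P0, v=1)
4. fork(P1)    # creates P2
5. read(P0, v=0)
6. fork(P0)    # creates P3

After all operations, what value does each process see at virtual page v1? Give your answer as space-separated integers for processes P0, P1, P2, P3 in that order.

Op 1: fork(P0) -> P1. 3 ppages; refcounts: pp0:2 pp1:2 pp2:2
Op 2: read(P0, v0) -> 44. No state change.
Op 3: read(P0, v1) -> 30. No state change.
Op 4: fork(P1) -> P2. 3 ppages; refcounts: pp0:3 pp1:3 pp2:3
Op 5: read(P0, v0) -> 44. No state change.
Op 6: fork(P0) -> P3. 3 ppages; refcounts: pp0:4 pp1:4 pp2:4
P0: v1 -> pp1 = 30
P1: v1 -> pp1 = 30
P2: v1 -> pp1 = 30
P3: v1 -> pp1 = 30

Answer: 30 30 30 30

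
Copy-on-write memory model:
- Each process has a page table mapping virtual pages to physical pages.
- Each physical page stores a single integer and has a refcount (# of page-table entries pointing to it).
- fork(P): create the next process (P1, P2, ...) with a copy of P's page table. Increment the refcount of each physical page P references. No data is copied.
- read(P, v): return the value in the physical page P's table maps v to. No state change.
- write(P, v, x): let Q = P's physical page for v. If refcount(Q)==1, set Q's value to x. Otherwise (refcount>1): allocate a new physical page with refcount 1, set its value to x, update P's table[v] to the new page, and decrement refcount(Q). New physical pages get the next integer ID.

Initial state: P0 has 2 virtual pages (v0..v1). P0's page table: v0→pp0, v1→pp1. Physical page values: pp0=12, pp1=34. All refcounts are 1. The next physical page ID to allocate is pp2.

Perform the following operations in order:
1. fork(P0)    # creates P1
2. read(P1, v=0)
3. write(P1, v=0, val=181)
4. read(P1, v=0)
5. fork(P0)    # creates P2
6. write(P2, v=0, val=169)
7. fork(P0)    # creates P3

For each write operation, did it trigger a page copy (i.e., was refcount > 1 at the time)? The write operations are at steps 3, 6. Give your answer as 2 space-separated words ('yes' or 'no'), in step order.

Op 1: fork(P0) -> P1. 2 ppages; refcounts: pp0:2 pp1:2
Op 2: read(P1, v0) -> 12. No state change.
Op 3: write(P1, v0, 181). refcount(pp0)=2>1 -> COPY to pp2. 3 ppages; refcounts: pp0:1 pp1:2 pp2:1
Op 4: read(P1, v0) -> 181. No state change.
Op 5: fork(P0) -> P2. 3 ppages; refcounts: pp0:2 pp1:3 pp2:1
Op 6: write(P2, v0, 169). refcount(pp0)=2>1 -> COPY to pp3. 4 ppages; refcounts: pp0:1 pp1:3 pp2:1 pp3:1
Op 7: fork(P0) -> P3. 4 ppages; refcounts: pp0:2 pp1:4 pp2:1 pp3:1

yes yes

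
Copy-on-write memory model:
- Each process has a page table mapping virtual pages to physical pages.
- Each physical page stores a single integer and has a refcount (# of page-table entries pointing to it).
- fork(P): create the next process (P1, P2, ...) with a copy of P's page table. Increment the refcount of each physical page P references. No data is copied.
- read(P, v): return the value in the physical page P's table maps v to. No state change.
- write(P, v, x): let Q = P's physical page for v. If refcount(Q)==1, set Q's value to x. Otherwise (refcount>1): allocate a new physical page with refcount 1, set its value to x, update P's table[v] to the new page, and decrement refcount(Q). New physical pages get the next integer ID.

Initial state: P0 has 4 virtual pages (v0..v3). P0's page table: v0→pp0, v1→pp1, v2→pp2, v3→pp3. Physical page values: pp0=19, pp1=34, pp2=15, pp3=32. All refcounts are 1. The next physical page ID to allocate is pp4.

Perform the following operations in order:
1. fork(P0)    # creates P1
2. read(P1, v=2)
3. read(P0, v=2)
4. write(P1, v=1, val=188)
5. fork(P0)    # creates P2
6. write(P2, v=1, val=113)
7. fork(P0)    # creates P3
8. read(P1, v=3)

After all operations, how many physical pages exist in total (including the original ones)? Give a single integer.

Op 1: fork(P0) -> P1. 4 ppages; refcounts: pp0:2 pp1:2 pp2:2 pp3:2
Op 2: read(P1, v2) -> 15. No state change.
Op 3: read(P0, v2) -> 15. No state change.
Op 4: write(P1, v1, 188). refcount(pp1)=2>1 -> COPY to pp4. 5 ppages; refcounts: pp0:2 pp1:1 pp2:2 pp3:2 pp4:1
Op 5: fork(P0) -> P2. 5 ppages; refcounts: pp0:3 pp1:2 pp2:3 pp3:3 pp4:1
Op 6: write(P2, v1, 113). refcount(pp1)=2>1 -> COPY to pp5. 6 ppages; refcounts: pp0:3 pp1:1 pp2:3 pp3:3 pp4:1 pp5:1
Op 7: fork(P0) -> P3. 6 ppages; refcounts: pp0:4 pp1:2 pp2:4 pp3:4 pp4:1 pp5:1
Op 8: read(P1, v3) -> 32. No state change.

Answer: 6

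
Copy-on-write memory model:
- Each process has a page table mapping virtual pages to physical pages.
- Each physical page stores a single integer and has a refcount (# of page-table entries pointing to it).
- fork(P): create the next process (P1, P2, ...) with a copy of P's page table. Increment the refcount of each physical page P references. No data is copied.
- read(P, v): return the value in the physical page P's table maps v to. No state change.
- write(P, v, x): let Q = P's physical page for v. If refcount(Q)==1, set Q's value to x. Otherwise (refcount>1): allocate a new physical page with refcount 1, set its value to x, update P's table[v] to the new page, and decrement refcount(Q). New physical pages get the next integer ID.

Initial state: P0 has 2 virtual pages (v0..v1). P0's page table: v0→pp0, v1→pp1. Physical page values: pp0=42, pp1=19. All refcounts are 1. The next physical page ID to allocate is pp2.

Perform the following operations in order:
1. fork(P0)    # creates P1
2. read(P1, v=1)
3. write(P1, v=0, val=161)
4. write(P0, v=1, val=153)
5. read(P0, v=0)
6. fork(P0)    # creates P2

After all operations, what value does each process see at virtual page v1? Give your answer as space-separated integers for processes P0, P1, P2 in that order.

Answer: 153 19 153

Derivation:
Op 1: fork(P0) -> P1. 2 ppages; refcounts: pp0:2 pp1:2
Op 2: read(P1, v1) -> 19. No state change.
Op 3: write(P1, v0, 161). refcount(pp0)=2>1 -> COPY to pp2. 3 ppages; refcounts: pp0:1 pp1:2 pp2:1
Op 4: write(P0, v1, 153). refcount(pp1)=2>1 -> COPY to pp3. 4 ppages; refcounts: pp0:1 pp1:1 pp2:1 pp3:1
Op 5: read(P0, v0) -> 42. No state change.
Op 6: fork(P0) -> P2. 4 ppages; refcounts: pp0:2 pp1:1 pp2:1 pp3:2
P0: v1 -> pp3 = 153
P1: v1 -> pp1 = 19
P2: v1 -> pp3 = 153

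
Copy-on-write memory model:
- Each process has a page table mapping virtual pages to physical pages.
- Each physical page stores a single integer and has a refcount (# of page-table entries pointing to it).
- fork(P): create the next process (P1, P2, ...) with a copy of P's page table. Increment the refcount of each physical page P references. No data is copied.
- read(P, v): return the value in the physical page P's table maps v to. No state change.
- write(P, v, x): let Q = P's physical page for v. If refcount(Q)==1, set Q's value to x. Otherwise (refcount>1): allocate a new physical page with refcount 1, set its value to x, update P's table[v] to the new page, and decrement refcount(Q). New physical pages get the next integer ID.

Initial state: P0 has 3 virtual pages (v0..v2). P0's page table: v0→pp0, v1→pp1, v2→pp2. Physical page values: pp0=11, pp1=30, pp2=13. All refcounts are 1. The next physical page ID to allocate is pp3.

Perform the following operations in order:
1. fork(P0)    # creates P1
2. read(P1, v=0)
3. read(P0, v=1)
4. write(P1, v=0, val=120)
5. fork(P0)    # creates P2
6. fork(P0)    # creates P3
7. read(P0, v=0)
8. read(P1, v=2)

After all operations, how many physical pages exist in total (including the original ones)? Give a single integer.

Answer: 4

Derivation:
Op 1: fork(P0) -> P1. 3 ppages; refcounts: pp0:2 pp1:2 pp2:2
Op 2: read(P1, v0) -> 11. No state change.
Op 3: read(P0, v1) -> 30. No state change.
Op 4: write(P1, v0, 120). refcount(pp0)=2>1 -> COPY to pp3. 4 ppages; refcounts: pp0:1 pp1:2 pp2:2 pp3:1
Op 5: fork(P0) -> P2. 4 ppages; refcounts: pp0:2 pp1:3 pp2:3 pp3:1
Op 6: fork(P0) -> P3. 4 ppages; refcounts: pp0:3 pp1:4 pp2:4 pp3:1
Op 7: read(P0, v0) -> 11. No state change.
Op 8: read(P1, v2) -> 13. No state change.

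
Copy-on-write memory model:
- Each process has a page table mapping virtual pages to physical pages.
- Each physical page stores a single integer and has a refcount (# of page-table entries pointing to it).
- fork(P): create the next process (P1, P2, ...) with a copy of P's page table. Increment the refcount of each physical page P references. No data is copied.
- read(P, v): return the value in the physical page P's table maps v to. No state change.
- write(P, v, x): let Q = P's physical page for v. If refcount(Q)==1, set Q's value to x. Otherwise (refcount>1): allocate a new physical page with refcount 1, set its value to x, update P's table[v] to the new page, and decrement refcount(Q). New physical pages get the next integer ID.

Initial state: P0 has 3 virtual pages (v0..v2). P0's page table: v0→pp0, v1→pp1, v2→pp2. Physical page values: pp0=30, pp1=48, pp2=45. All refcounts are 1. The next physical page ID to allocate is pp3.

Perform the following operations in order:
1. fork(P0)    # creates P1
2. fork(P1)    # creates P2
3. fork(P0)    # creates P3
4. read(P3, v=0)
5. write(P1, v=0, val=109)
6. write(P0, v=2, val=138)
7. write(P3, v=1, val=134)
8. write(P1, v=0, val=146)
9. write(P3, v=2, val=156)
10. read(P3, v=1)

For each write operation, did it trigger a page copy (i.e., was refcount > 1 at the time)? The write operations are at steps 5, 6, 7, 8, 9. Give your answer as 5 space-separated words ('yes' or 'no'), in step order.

Op 1: fork(P0) -> P1. 3 ppages; refcounts: pp0:2 pp1:2 pp2:2
Op 2: fork(P1) -> P2. 3 ppages; refcounts: pp0:3 pp1:3 pp2:3
Op 3: fork(P0) -> P3. 3 ppages; refcounts: pp0:4 pp1:4 pp2:4
Op 4: read(P3, v0) -> 30. No state change.
Op 5: write(P1, v0, 109). refcount(pp0)=4>1 -> COPY to pp3. 4 ppages; refcounts: pp0:3 pp1:4 pp2:4 pp3:1
Op 6: write(P0, v2, 138). refcount(pp2)=4>1 -> COPY to pp4. 5 ppages; refcounts: pp0:3 pp1:4 pp2:3 pp3:1 pp4:1
Op 7: write(P3, v1, 134). refcount(pp1)=4>1 -> COPY to pp5. 6 ppages; refcounts: pp0:3 pp1:3 pp2:3 pp3:1 pp4:1 pp5:1
Op 8: write(P1, v0, 146). refcount(pp3)=1 -> write in place. 6 ppages; refcounts: pp0:3 pp1:3 pp2:3 pp3:1 pp4:1 pp5:1
Op 9: write(P3, v2, 156). refcount(pp2)=3>1 -> COPY to pp6. 7 ppages; refcounts: pp0:3 pp1:3 pp2:2 pp3:1 pp4:1 pp5:1 pp6:1
Op 10: read(P3, v1) -> 134. No state change.

yes yes yes no yes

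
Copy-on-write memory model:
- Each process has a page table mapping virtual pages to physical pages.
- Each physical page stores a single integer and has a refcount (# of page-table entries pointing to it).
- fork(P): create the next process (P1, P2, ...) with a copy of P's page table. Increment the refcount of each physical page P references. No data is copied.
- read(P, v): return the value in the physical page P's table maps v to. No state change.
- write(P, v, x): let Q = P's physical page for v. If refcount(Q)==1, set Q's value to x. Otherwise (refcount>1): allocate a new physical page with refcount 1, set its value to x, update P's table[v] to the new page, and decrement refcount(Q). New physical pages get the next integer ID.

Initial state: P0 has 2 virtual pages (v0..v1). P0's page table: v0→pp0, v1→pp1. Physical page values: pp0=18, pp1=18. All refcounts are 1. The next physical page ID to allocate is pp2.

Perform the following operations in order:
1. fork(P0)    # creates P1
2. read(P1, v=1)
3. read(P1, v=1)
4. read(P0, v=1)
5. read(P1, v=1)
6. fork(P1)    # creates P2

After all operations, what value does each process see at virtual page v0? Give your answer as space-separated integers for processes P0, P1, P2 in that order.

Answer: 18 18 18

Derivation:
Op 1: fork(P0) -> P1. 2 ppages; refcounts: pp0:2 pp1:2
Op 2: read(P1, v1) -> 18. No state change.
Op 3: read(P1, v1) -> 18. No state change.
Op 4: read(P0, v1) -> 18. No state change.
Op 5: read(P1, v1) -> 18. No state change.
Op 6: fork(P1) -> P2. 2 ppages; refcounts: pp0:3 pp1:3
P0: v0 -> pp0 = 18
P1: v0 -> pp0 = 18
P2: v0 -> pp0 = 18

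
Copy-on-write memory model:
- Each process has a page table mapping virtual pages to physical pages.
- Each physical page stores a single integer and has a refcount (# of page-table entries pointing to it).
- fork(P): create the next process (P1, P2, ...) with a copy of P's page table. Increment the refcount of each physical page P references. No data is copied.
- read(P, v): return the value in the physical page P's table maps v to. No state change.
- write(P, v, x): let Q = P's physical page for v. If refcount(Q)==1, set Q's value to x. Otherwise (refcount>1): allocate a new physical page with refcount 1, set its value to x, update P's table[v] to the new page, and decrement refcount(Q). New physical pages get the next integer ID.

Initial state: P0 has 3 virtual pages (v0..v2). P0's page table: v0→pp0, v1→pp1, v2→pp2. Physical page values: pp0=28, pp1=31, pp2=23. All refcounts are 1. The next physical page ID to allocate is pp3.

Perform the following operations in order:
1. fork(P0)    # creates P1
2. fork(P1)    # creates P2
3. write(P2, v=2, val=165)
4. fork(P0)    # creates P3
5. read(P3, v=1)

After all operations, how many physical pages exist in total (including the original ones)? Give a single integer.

Op 1: fork(P0) -> P1. 3 ppages; refcounts: pp0:2 pp1:2 pp2:2
Op 2: fork(P1) -> P2. 3 ppages; refcounts: pp0:3 pp1:3 pp2:3
Op 3: write(P2, v2, 165). refcount(pp2)=3>1 -> COPY to pp3. 4 ppages; refcounts: pp0:3 pp1:3 pp2:2 pp3:1
Op 4: fork(P0) -> P3. 4 ppages; refcounts: pp0:4 pp1:4 pp2:3 pp3:1
Op 5: read(P3, v1) -> 31. No state change.

Answer: 4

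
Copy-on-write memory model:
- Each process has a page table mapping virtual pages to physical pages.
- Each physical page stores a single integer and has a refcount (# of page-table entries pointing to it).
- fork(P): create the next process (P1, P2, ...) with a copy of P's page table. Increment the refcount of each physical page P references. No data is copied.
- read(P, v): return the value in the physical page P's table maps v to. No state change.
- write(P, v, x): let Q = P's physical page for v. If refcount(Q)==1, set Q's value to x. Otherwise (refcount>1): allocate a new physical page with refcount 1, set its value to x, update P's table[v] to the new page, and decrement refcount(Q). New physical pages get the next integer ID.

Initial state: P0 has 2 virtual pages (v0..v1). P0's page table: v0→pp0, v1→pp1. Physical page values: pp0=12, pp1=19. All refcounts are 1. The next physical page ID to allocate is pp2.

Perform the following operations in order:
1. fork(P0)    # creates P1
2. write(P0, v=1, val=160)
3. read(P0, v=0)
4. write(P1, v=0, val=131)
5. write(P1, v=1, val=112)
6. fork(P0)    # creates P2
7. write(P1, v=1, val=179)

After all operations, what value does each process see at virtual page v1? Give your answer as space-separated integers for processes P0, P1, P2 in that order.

Op 1: fork(P0) -> P1. 2 ppages; refcounts: pp0:2 pp1:2
Op 2: write(P0, v1, 160). refcount(pp1)=2>1 -> COPY to pp2. 3 ppages; refcounts: pp0:2 pp1:1 pp2:1
Op 3: read(P0, v0) -> 12. No state change.
Op 4: write(P1, v0, 131). refcount(pp0)=2>1 -> COPY to pp3. 4 ppages; refcounts: pp0:1 pp1:1 pp2:1 pp3:1
Op 5: write(P1, v1, 112). refcount(pp1)=1 -> write in place. 4 ppages; refcounts: pp0:1 pp1:1 pp2:1 pp3:1
Op 6: fork(P0) -> P2. 4 ppages; refcounts: pp0:2 pp1:1 pp2:2 pp3:1
Op 7: write(P1, v1, 179). refcount(pp1)=1 -> write in place. 4 ppages; refcounts: pp0:2 pp1:1 pp2:2 pp3:1
P0: v1 -> pp2 = 160
P1: v1 -> pp1 = 179
P2: v1 -> pp2 = 160

Answer: 160 179 160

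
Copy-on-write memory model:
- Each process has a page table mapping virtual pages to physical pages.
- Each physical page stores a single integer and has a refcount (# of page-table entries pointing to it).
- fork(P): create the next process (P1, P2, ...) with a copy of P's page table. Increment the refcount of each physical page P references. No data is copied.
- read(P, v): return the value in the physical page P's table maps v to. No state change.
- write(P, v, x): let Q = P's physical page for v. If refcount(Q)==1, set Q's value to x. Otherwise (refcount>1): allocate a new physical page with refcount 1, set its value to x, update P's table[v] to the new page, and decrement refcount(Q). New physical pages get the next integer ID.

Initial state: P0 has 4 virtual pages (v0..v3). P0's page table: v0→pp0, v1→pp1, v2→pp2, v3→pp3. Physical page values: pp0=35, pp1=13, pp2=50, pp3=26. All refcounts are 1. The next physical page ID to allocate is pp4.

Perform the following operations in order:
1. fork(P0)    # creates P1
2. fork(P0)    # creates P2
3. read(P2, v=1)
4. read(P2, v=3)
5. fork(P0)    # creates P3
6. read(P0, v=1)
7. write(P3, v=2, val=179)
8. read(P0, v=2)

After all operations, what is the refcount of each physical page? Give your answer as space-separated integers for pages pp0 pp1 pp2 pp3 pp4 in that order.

Op 1: fork(P0) -> P1. 4 ppages; refcounts: pp0:2 pp1:2 pp2:2 pp3:2
Op 2: fork(P0) -> P2. 4 ppages; refcounts: pp0:3 pp1:3 pp2:3 pp3:3
Op 3: read(P2, v1) -> 13. No state change.
Op 4: read(P2, v3) -> 26. No state change.
Op 5: fork(P0) -> P3. 4 ppages; refcounts: pp0:4 pp1:4 pp2:4 pp3:4
Op 6: read(P0, v1) -> 13. No state change.
Op 7: write(P3, v2, 179). refcount(pp2)=4>1 -> COPY to pp4. 5 ppages; refcounts: pp0:4 pp1:4 pp2:3 pp3:4 pp4:1
Op 8: read(P0, v2) -> 50. No state change.

Answer: 4 4 3 4 1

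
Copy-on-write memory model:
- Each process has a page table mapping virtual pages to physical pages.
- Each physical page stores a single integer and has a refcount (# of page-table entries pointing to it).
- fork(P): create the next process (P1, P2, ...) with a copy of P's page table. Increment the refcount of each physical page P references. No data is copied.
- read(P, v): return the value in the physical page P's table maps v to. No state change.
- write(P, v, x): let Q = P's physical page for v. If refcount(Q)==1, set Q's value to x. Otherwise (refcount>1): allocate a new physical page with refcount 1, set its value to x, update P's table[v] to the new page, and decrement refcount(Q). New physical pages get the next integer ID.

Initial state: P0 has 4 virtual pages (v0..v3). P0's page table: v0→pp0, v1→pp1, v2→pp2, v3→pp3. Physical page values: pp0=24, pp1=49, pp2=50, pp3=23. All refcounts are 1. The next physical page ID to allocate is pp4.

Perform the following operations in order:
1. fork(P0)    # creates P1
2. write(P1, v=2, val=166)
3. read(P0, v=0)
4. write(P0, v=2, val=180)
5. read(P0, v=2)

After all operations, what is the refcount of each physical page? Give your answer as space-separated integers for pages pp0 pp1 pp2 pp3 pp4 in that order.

Answer: 2 2 1 2 1

Derivation:
Op 1: fork(P0) -> P1. 4 ppages; refcounts: pp0:2 pp1:2 pp2:2 pp3:2
Op 2: write(P1, v2, 166). refcount(pp2)=2>1 -> COPY to pp4. 5 ppages; refcounts: pp0:2 pp1:2 pp2:1 pp3:2 pp4:1
Op 3: read(P0, v0) -> 24. No state change.
Op 4: write(P0, v2, 180). refcount(pp2)=1 -> write in place. 5 ppages; refcounts: pp0:2 pp1:2 pp2:1 pp3:2 pp4:1
Op 5: read(P0, v2) -> 180. No state change.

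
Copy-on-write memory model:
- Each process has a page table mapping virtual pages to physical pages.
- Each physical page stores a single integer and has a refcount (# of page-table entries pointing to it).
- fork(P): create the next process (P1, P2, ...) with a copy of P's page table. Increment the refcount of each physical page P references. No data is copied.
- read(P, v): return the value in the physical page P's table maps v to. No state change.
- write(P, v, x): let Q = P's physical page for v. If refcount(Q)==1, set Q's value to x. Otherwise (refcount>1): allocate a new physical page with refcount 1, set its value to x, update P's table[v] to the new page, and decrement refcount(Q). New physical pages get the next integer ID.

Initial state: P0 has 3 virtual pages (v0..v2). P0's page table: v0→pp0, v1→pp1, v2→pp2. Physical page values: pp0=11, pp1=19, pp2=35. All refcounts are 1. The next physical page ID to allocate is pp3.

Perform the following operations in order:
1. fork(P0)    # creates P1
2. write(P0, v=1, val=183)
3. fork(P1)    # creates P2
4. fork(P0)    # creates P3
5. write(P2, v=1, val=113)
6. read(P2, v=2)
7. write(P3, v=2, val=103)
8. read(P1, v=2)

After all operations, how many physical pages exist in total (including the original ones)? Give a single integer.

Answer: 6

Derivation:
Op 1: fork(P0) -> P1. 3 ppages; refcounts: pp0:2 pp1:2 pp2:2
Op 2: write(P0, v1, 183). refcount(pp1)=2>1 -> COPY to pp3. 4 ppages; refcounts: pp0:2 pp1:1 pp2:2 pp3:1
Op 3: fork(P1) -> P2. 4 ppages; refcounts: pp0:3 pp1:2 pp2:3 pp3:1
Op 4: fork(P0) -> P3. 4 ppages; refcounts: pp0:4 pp1:2 pp2:4 pp3:2
Op 5: write(P2, v1, 113). refcount(pp1)=2>1 -> COPY to pp4. 5 ppages; refcounts: pp0:4 pp1:1 pp2:4 pp3:2 pp4:1
Op 6: read(P2, v2) -> 35. No state change.
Op 7: write(P3, v2, 103). refcount(pp2)=4>1 -> COPY to pp5. 6 ppages; refcounts: pp0:4 pp1:1 pp2:3 pp3:2 pp4:1 pp5:1
Op 8: read(P1, v2) -> 35. No state change.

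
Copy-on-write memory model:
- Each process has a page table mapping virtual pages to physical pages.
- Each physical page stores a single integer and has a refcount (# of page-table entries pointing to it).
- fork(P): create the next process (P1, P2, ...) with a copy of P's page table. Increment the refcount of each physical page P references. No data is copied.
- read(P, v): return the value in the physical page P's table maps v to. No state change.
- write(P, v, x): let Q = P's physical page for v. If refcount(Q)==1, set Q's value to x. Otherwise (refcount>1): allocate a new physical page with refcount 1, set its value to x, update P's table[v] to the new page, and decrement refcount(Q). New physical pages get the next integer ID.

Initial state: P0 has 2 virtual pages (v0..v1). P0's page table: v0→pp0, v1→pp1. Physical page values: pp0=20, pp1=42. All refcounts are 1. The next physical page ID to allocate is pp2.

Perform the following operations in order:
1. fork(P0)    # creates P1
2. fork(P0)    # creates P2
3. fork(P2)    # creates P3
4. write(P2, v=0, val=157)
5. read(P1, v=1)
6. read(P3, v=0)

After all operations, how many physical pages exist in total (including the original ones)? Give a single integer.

Op 1: fork(P0) -> P1. 2 ppages; refcounts: pp0:2 pp1:2
Op 2: fork(P0) -> P2. 2 ppages; refcounts: pp0:3 pp1:3
Op 3: fork(P2) -> P3. 2 ppages; refcounts: pp0:4 pp1:4
Op 4: write(P2, v0, 157). refcount(pp0)=4>1 -> COPY to pp2. 3 ppages; refcounts: pp0:3 pp1:4 pp2:1
Op 5: read(P1, v1) -> 42. No state change.
Op 6: read(P3, v0) -> 20. No state change.

Answer: 3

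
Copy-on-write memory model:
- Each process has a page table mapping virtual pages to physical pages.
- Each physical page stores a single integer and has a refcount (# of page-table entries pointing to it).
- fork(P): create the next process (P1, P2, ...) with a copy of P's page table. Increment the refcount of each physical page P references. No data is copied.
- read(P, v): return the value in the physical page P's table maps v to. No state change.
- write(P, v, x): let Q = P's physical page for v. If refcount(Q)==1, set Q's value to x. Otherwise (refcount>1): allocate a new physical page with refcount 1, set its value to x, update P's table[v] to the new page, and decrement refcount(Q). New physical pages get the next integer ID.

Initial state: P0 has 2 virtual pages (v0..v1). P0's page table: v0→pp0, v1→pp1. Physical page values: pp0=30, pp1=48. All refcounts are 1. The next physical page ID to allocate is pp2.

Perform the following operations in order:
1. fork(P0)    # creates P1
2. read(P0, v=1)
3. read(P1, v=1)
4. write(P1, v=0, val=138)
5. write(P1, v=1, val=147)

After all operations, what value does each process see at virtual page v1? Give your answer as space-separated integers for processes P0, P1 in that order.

Answer: 48 147

Derivation:
Op 1: fork(P0) -> P1. 2 ppages; refcounts: pp0:2 pp1:2
Op 2: read(P0, v1) -> 48. No state change.
Op 3: read(P1, v1) -> 48. No state change.
Op 4: write(P1, v0, 138). refcount(pp0)=2>1 -> COPY to pp2. 3 ppages; refcounts: pp0:1 pp1:2 pp2:1
Op 5: write(P1, v1, 147). refcount(pp1)=2>1 -> COPY to pp3. 4 ppages; refcounts: pp0:1 pp1:1 pp2:1 pp3:1
P0: v1 -> pp1 = 48
P1: v1 -> pp3 = 147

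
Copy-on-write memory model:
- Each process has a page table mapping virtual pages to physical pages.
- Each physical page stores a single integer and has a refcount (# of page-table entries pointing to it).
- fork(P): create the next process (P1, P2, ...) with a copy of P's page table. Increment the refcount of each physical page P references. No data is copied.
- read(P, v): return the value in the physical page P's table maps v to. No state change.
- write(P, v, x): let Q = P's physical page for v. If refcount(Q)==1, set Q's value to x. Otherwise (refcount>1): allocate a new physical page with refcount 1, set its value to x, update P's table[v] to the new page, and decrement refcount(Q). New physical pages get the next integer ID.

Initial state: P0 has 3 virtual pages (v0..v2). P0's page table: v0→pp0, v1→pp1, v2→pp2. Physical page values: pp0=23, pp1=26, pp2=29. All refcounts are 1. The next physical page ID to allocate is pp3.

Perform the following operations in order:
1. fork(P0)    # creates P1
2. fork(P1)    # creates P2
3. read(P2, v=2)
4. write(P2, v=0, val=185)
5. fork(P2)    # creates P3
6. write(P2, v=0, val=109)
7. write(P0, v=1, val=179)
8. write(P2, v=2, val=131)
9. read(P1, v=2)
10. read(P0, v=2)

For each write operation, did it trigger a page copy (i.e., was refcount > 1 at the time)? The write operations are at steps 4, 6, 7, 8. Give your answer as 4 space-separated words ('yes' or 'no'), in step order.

Op 1: fork(P0) -> P1. 3 ppages; refcounts: pp0:2 pp1:2 pp2:2
Op 2: fork(P1) -> P2. 3 ppages; refcounts: pp0:3 pp1:3 pp2:3
Op 3: read(P2, v2) -> 29. No state change.
Op 4: write(P2, v0, 185). refcount(pp0)=3>1 -> COPY to pp3. 4 ppages; refcounts: pp0:2 pp1:3 pp2:3 pp3:1
Op 5: fork(P2) -> P3. 4 ppages; refcounts: pp0:2 pp1:4 pp2:4 pp3:2
Op 6: write(P2, v0, 109). refcount(pp3)=2>1 -> COPY to pp4. 5 ppages; refcounts: pp0:2 pp1:4 pp2:4 pp3:1 pp4:1
Op 7: write(P0, v1, 179). refcount(pp1)=4>1 -> COPY to pp5. 6 ppages; refcounts: pp0:2 pp1:3 pp2:4 pp3:1 pp4:1 pp5:1
Op 8: write(P2, v2, 131). refcount(pp2)=4>1 -> COPY to pp6. 7 ppages; refcounts: pp0:2 pp1:3 pp2:3 pp3:1 pp4:1 pp5:1 pp6:1
Op 9: read(P1, v2) -> 29. No state change.
Op 10: read(P0, v2) -> 29. No state change.

yes yes yes yes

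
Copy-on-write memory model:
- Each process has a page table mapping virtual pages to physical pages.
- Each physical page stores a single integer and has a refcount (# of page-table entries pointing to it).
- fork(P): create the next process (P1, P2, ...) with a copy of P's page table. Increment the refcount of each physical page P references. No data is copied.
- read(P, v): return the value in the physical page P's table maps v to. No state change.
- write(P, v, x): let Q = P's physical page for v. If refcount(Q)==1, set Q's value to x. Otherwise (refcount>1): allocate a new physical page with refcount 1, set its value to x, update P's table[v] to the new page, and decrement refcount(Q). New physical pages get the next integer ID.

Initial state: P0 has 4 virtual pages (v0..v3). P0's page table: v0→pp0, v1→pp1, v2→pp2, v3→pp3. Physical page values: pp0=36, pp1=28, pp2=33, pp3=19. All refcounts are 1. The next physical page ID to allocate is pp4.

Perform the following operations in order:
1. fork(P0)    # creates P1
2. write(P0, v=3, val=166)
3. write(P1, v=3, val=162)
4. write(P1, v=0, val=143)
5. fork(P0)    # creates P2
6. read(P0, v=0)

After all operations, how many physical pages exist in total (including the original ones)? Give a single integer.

Answer: 6

Derivation:
Op 1: fork(P0) -> P1. 4 ppages; refcounts: pp0:2 pp1:2 pp2:2 pp3:2
Op 2: write(P0, v3, 166). refcount(pp3)=2>1 -> COPY to pp4. 5 ppages; refcounts: pp0:2 pp1:2 pp2:2 pp3:1 pp4:1
Op 3: write(P1, v3, 162). refcount(pp3)=1 -> write in place. 5 ppages; refcounts: pp0:2 pp1:2 pp2:2 pp3:1 pp4:1
Op 4: write(P1, v0, 143). refcount(pp0)=2>1 -> COPY to pp5. 6 ppages; refcounts: pp0:1 pp1:2 pp2:2 pp3:1 pp4:1 pp5:1
Op 5: fork(P0) -> P2. 6 ppages; refcounts: pp0:2 pp1:3 pp2:3 pp3:1 pp4:2 pp5:1
Op 6: read(P0, v0) -> 36. No state change.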